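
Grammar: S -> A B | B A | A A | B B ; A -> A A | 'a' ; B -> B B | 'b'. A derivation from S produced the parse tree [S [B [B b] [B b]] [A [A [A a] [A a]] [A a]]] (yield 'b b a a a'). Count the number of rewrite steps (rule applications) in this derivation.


Every bracketed nonterminal node [X ...] in the tree is produced by exactly one rule application.
Reading the tree off as a leftmost derivation:
  Step 1: S  =>  B A   (applied S -> B A)
  Step 2: B A  =>  B B A   (applied B -> B B)
  Step 3: B B A  =>  b B A   (applied B -> b)
  Step 4: b B A  =>  b b A   (applied B -> b)
  Step 5: b b A  =>  b b A A   (applied A -> A A)
  Step 6: b b A A  =>  b b A A A   (applied A -> A A)
  Step 7: b b A A A  =>  b b a A A   (applied A -> a)
  Step 8: b b a A A  =>  b b a a A   (applied A -> a)
  Step 9: b b a a A  =>  b b a a a   (applied A -> a)
Final yield: b b a a a
Total rewrite steps: 9

9


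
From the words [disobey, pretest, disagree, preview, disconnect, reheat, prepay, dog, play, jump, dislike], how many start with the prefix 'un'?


Checking each word for prefix 'un':
  'disobey' -> no (count: 0)
  'pretest' -> no (count: 0)
  'disagree' -> no (count: 0)
  'preview' -> no (count: 0)
  'disconnect' -> no (count: 0)
  'reheat' -> no (count: 0)
  'prepay' -> no (count: 0)
  'dog' -> no (count: 0)
  'play' -> no (count: 0)
  'jump' -> no (count: 0)
  'dislike' -> no (count: 0)
Total with prefix 'un': 0

0


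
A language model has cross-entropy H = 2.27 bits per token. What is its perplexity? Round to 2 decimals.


Perplexity formula: PP = 2^H
H = 2.27
PP = 2^2.27
Decompose: 2^2.27 = 2^2 * 2^0.27
2^2 = 4, 2^0.27 ~ 1.2058078
PP ~ 4 * 1.2058078 = 4.8232312
Rounded to 2 decimals: 4.82

4.82


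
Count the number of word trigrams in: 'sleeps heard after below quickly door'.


Word trigrams from [6] words:
  Trigram 1: (sleeps heard after)
  Trigram 2: (heard after below)
  Trigram 3: (after below quickly)
  Trigram 4: (below quickly door)
Total word trigrams: 6 - 2 = 4

4


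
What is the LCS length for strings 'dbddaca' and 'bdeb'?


DP table for LCS of 'dbddaca' and 'bdeb':
       b  d  e  b
    0  0  0  0  0
  d 0  0  1  1  1
  b 0  1  1  1  2
  d 0  1  2  2  2
  d 0  1  2  2  2
  a 0  1  2  2  2
  c 0  1  2  2  2
  a 0  1  2  2  2
LCS: 'db'
LCS length = 2

2


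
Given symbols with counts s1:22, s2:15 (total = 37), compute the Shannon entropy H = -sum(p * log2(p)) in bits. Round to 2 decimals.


Computing entropy H = -sum(p_i * log2(p_i)):
  s1: p = 22/37 = 0.5946, -p*log2(p) = 0.4460
  s2: p = 15/37 = 0.4054, -p*log2(p) = 0.5281
H = sum of terms = 0.9741
Rounded to 2 decimals: 0.97

0.97


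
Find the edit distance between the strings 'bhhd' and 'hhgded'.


Building DP table for s1='bhhd' (len 4) and s2='hhgded' (len 6):
       h  h  g  d  e  d
    0  1  2  3  4  5  6
  b 1  1  2  3  4  5  6
  h 2  1  1  2  3  4  5
  h 3  2  1  2  3  4  5
  d 4  3  2  2  2  3  4
Edit distance = dp[4][6] = 4

4


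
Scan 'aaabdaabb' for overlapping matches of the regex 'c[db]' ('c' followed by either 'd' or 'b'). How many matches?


Pattern: c[db] means 'c' followed by either 'd' or 'b'.
Scanning 'aaabdaabb' position-by-position:
  Pos 0: window 'aa' -> no
  Pos 1: window 'aa' -> no
  Pos 2: window 'ab' -> no
  Pos 3: window 'bd' -> no
  Pos 4: window 'da' -> no
  Pos 5: window 'aa' -> no
  Pos 6: window 'ab' -> no
  Pos 7: window 'bb' -> no
  Pos 8: window 'b' -> no
Total matches: 0

0


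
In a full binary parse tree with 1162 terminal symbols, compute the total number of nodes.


Leaf nodes (terminals): 1162
Internal nodes = n - 1 = 1162 - 1 = 1161
Total = leaves + internal = 1162 + 1161 = 2323

2323


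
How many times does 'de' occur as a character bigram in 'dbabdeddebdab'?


Scanning 'dbabdeddebdab' for bigram 'de':
  Position 0: 'db' -> no
  Position 1: 'ba' -> no
  Position 2: 'ab' -> no
  Position 3: 'bd' -> no
  Position 4: 'de' -> MATCH
  Position 5: 'ed' -> no
  Position 6: 'dd' -> no
  Position 7: 'de' -> MATCH
  Position 8: 'eb' -> no
  Position 9: 'bd' -> no
  Position 10: 'da' -> no
  Position 11: 'ab' -> no
Total matches: 2

2


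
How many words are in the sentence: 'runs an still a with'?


Counting words by splitting on spaces:
  Word 1: 'runs'
  Word 2: 'an'
  Word 3: 'still'
  Word 4: 'a'
  Word 5: 'with'
Total words: 5

5


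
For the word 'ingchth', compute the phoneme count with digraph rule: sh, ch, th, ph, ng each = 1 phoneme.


Parsing 'ingchth' greedily, digraphs first:
  'i' -> vowel phoneme (phonemes so far: 1)
  'ng' -> digraph (1 consonant phoneme) (phonemes so far: 2)
  'ch' -> digraph (1 consonant phoneme) (phonemes so far: 3)
  'th' -> digraph (1 consonant phoneme) (phonemes so far: 4)
Total phonemes: 4

4


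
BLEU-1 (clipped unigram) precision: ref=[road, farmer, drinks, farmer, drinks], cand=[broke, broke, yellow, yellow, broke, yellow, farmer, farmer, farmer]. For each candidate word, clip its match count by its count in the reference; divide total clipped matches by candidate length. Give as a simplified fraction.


Reference word counts: {'drinks': 2, 'farmer': 2, 'road': 1}
Checking each candidate word (with clipping):
  'broke' -> not in reference -> no match (matches: 0)
  'broke' -> not in reference -> no match (matches: 0)
  'yellow' -> not in reference -> no match (matches: 0)
  'yellow' -> not in reference -> no match (matches: 0)
  'broke' -> not in reference -> no match (matches: 0)
  'yellow' -> not in reference -> no match (matches: 0)
  'farmer' -> in reference (ref count 2, used 1/2) -> match (matches: 1)
  'farmer' -> in reference (ref count 2, used 2/2) -> match (matches: 2)
  'farmer' -> ref count 2 already used up (2/2) -> clipped, no match (matches: 2)
Clipped matches: 2, Candidate length: 9
Precision = 2/9

2/9


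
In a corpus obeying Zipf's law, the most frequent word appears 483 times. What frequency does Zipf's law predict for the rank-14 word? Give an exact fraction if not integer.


Zipf's law: freq(rank) = f1 / rank
f1 = 483, rank = 14
freq = 483 / 14
GCD(483, 14) = 7
Simplified: 69/2

69/2


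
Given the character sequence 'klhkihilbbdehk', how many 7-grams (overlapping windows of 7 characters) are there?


String 'klhkihilbbdehk' has length L = 14.
Number of overlapping n-grams = L - n + 1
Substituting: 14 - 7 + 1 = 8

8


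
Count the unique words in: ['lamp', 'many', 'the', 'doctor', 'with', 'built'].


Listing all tokens and tracking unique types:
  Token 1: 'lamp' -> NEW (unique so far: 1)
  Token 2: 'many' -> NEW (unique so far: 2)
  Token 3: 'the' -> NEW (unique so far: 3)
  Token 4: 'doctor' -> NEW (unique so far: 4)
  Token 5: 'with' -> NEW (unique so far: 5)
  Token 6: 'built' -> NEW (unique so far: 6)
Unique types: ('built', 'doctor', 'lamp', 'many', 'the', 'with')
Vocabulary size: 6

6


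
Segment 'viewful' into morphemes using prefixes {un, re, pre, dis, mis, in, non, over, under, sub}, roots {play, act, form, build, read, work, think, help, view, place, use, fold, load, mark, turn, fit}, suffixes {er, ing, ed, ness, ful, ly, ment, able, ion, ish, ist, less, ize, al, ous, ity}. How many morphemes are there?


Segmenting 'viewful' against the inventory:
  'view' -> root (morpheme 1)
  'ful' -> suffix (morpheme 2)
Total morphemes: 2

2


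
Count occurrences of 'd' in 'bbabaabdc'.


Scanning 'bbabaabdc' for 'd':
  Position 7: 'd' -> MATCH (count: 1)
Total occurrences of 'd': 1

1


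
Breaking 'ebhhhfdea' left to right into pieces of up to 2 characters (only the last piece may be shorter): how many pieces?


'ebhhhfdea' has 9 characters.
Chunking with max size 2:
  Chunk 1: 'eb' (positions 0-1)
  Chunk 2: 'hh' (positions 2-3)
  Chunk 3: 'hf' (positions 4-5)
  Chunk 4: 'de' (positions 6-7)
  Chunk 5: 'a' (positions 8-8)
Total chunks: ceil(9 / 2) = 5

5


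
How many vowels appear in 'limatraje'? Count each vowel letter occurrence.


Scanning each character of 'limatraje':
  Position 1: 'l' -> consonant (running count: 0)
  Position 2: 'i' -> vowel (running count: 1)
  Position 3: 'm' -> consonant (running count: 1)
  Position 4: 'a' -> vowel (running count: 2)
  Position 5: 't' -> consonant (running count: 2)
  Position 6: 'r' -> consonant (running count: 2)
  Position 7: 'a' -> vowel (running count: 3)
  Position 8: 'j' -> consonant (running count: 3)
  Position 9: 'e' -> vowel (running count: 4)
Total vowels: 4

4


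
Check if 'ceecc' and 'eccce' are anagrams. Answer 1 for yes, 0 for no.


Sort characters of 'ceecc': 'cccee'
Sort characters of 'eccce': 'cccee'
Sorted forms match -> they ARE anagrams
Result: 1

1


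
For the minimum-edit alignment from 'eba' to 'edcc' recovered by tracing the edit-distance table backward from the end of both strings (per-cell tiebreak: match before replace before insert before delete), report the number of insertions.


Edit distance = 3. Backtracking from cell (3, 4) with preference match > replace > insert > delete,
then listing the resulting alignment 'eba' -> 'edcc' left to right:
  Step 1: keep 'e'
  Step 2: insert 'd' [insertion #1]
  Step 3: replace b->c
  Step 4: replace a->c
Total insertions: 1

1


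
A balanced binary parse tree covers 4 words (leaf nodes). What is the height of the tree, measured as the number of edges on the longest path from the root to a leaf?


In a balanced binary tree with n leaves the deepest leaf is ceil(log2(n)) edges below the root.
log2(4) = 2.0000
ceil(2.0000) = 2
height (edges) = 2

2


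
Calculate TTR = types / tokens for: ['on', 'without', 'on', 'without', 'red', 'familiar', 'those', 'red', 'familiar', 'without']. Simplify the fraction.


Tokens: 10
Unique types: ('familiar', 'on', 'red', 'those', 'without') = 5
TTR = 5/10
Simplify: divide both by 5 -> 1/2
TTR = 1/2

1/2


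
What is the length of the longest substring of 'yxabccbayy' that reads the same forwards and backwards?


Scanning 'yxabccbayy' for palindromic substrings.
Substring at positions 2-7: 'abccba'.
Check: reverse('abccba') = 'abccba' -> palindrome confirmed.
Neighbouring characters ('x' / 'y') break symmetry, so it cannot extend further.
No longer palindromic substring exists; longest length = 6

6


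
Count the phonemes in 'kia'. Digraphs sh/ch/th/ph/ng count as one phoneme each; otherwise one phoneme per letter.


Parsing 'kia' greedily, digraphs first:
  'k' -> consonant phoneme (phonemes so far: 1)
  'i' -> vowel phoneme (phonemes so far: 2)
  'a' -> vowel phoneme (phonemes so far: 3)
Total phonemes: 3

3


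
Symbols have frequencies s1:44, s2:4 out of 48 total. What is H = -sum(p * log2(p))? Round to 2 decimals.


Computing entropy H = -sum(p_i * log2(p_i)):
  s1: p = 44/48 = 0.9167, -p*log2(p) = 0.1151
  s2: p = 4/48 = 0.0833, -p*log2(p) = 0.2987
H = sum of terms = 0.4138
Rounded to 2 decimals: 0.41

0.41


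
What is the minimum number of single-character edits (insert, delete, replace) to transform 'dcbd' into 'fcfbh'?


Building DP table for s1='dcbd' (len 4) and s2='fcfbh' (len 5):
       f  c  f  b  h
    0  1  2  3  4  5
  d 1  1  2  3  4  5
  c 2  2  1  2  3  4
  b 3  3  2  2  2  3
  d 4  4  3  3  3  3
Edit distance = dp[4][5] = 3

3


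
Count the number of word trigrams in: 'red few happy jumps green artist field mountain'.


Word trigrams from [8] words:
  Trigram 1: (red few happy)
  Trigram 2: (few happy jumps)
  Trigram 3: (happy jumps green)
  Trigram 4: (jumps green artist)
  Trigram 5: (green artist field)
  Trigram 6: (artist field mountain)
Total word trigrams: 8 - 2 = 6

6


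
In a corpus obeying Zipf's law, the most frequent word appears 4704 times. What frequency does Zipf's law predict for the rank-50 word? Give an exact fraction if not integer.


Zipf's law: freq(rank) = f1 / rank
f1 = 4704, rank = 50
freq = 4704 / 50
GCD(4704, 50) = 2
Simplified: 2352/25

2352/25


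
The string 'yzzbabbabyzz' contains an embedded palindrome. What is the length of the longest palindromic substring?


Scanning 'yzzbabbabyzz' for palindromic substrings.
Substring at positions 3-8: 'babbab'.
Check: reverse('babbab') = 'babbab' -> palindrome confirmed.
Neighbouring characters ('z' / 'y') break symmetry, so it cannot extend further.
No longer palindromic substring exists; longest length = 6

6


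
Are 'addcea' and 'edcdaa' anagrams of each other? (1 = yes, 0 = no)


Sort characters of 'addcea': 'aacdde'
Sort characters of 'edcdaa': 'aacdde'
Sorted forms match -> they ARE anagrams
Result: 1

1


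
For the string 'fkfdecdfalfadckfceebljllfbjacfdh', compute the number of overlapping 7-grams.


String 'fkfdecdfalfadckfceebljllfbjacfdh' has length L = 32.
Number of overlapping n-grams = L - n + 1
Substituting: 32 - 7 + 1 = 26

26


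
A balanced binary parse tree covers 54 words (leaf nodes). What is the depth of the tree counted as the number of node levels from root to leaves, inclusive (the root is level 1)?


In a balanced binary tree with n leaves the deepest leaf is ceil(log2(n)) edges below the root,
so counting node levels inclusive of root and leaves gives ceil(log2(n)) + 1 levels.
log2(54) = 5.7549
ceil(5.7549) = 6
levels = 6 + 1 = 7

7


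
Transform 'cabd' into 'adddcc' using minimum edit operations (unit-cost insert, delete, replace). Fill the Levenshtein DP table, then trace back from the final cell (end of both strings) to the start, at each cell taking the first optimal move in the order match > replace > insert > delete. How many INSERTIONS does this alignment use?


Edit distance = 5. Backtracking from cell (4, 6) with preference match > replace > insert > delete,
then listing the resulting alignment 'cabd' -> 'adddcc' left to right:
  Step 1: replace c->a
  Step 2: replace a->d
  Step 3: replace b->d
  Step 4: keep 'd'
  Step 5: insert 'c' [insertion #1]
  Step 6: insert 'c' [insertion #2]
Total insertions: 2

2


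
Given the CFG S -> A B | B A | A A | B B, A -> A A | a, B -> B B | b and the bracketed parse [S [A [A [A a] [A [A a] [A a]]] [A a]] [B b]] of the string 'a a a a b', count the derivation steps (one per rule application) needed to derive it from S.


Every bracketed nonterminal node [X ...] in the tree is produced by exactly one rule application.
Reading the tree off as a leftmost derivation:
  Step 1: S  =>  A B   (applied S -> A B)
  Step 2: A B  =>  A A B   (applied A -> A A)
  Step 3: A A B  =>  A A A B   (applied A -> A A)
  Step 4: A A A B  =>  a A A B   (applied A -> a)
  Step 5: a A A B  =>  a A A A B   (applied A -> A A)
  Step 6: a A A A B  =>  a a A A B   (applied A -> a)
  Step 7: a a A A B  =>  a a a A B   (applied A -> a)
  Step 8: a a a A B  =>  a a a a B   (applied A -> a)
  Step 9: a a a a B  =>  a a a a b   (applied B -> b)
Final yield: a a a a b
Total rewrite steps: 9

9


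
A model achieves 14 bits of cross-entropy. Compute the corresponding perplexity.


Perplexity formula: PP = 2^H
H = 14
PP = 2^14
PP = 2^14 = 16384

16384


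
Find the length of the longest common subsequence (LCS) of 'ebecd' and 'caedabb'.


DP table for LCS of 'ebecd' and 'caedabb':
       c  a  e  d  a  b  b
    0  0  0  0  0  0  0  0
  e 0  0  0  1  1  1  1  1
  b 0  0  0  1  1  1  2  2
  e 0  0  0  1  1  1  2  2
  c 0  1  1  1  1  1  2  2
  d 0  1  1  1  2  2  2  2
LCS: 'eb'
LCS length = 2

2


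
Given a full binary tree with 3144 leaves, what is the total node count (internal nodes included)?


Leaf nodes (terminals): 3144
Internal nodes = n - 1 = 3144 - 1 = 3143
Total = leaves + internal = 3144 + 3143 = 6287

6287


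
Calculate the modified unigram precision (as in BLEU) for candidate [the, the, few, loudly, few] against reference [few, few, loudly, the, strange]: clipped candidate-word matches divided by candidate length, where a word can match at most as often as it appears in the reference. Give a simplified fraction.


Reference word counts: {'few': 2, 'loudly': 1, 'strange': 1, 'the': 1}
Checking each candidate word (with clipping):
  'the' -> in reference (ref count 1, used 1/1) -> match (matches: 1)
  'the' -> ref count 1 already used up (1/1) -> clipped, no match (matches: 1)
  'few' -> in reference (ref count 2, used 1/2) -> match (matches: 2)
  'loudly' -> in reference (ref count 1, used 1/1) -> match (matches: 3)
  'few' -> in reference (ref count 2, used 2/2) -> match (matches: 4)
Clipped matches: 4, Candidate length: 5
Precision = 4/5

4/5


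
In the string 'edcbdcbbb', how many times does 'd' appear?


Scanning 'edcbdcbbb' for 'd':
  Position 1: 'd' -> MATCH (count: 1)
  Position 4: 'd' -> MATCH (count: 2)
Total occurrences of 'd': 2

2


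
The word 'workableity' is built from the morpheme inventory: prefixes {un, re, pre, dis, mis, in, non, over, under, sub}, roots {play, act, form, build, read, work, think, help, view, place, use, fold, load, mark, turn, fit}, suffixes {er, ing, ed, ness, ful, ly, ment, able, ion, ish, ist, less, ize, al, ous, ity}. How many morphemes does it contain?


Segmenting 'workableity' against the inventory:
  'work' -> root (morpheme 1)
  'able' -> suffix (morpheme 2)
  'ity' -> suffix (morpheme 3)
Total morphemes: 3

3


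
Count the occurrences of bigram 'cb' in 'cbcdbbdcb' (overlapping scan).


Scanning 'cbcdbbdcb' for bigram 'cb':
  Position 0: 'cb' -> MATCH
  Position 1: 'bc' -> no
  Position 2: 'cd' -> no
  Position 3: 'db' -> no
  Position 4: 'bb' -> no
  Position 5: 'bd' -> no
  Position 6: 'dc' -> no
  Position 7: 'cb' -> MATCH
Total matches: 2

2


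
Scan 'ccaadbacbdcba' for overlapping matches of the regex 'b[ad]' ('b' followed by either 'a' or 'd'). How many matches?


Pattern: b[ad] means 'b' followed by either 'a' or 'd'.
Scanning 'ccaadbacbdcba' position-by-position:
  Pos 0: window 'cc' -> no
  Pos 1: window 'ca' -> no
  Pos 2: window 'aa' -> no
  Pos 3: window 'ad' -> no
  Pos 4: window 'db' -> no
  Pos 5: window 'ba' -> MATCH
  Pos 6: window 'ac' -> no
  Pos 7: window 'cb' -> no
  Pos 8: window 'bd' -> MATCH
  Pos 9: window 'dc' -> no
  Pos 10: window 'cb' -> no
  Pos 11: window 'ba' -> MATCH
  Pos 12: window 'a' -> no
Total matches: 3

3


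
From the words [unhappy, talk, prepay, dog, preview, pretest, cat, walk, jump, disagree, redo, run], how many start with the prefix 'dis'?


Checking each word for prefix 'dis':
  'unhappy' -> no (count: 0)
  'talk' -> no (count: 0)
  'prepay' -> no (count: 0)
  'dog' -> no (count: 0)
  'preview' -> no (count: 0)
  'pretest' -> no (count: 0)
  'cat' -> no (count: 0)
  'walk' -> no (count: 0)
  'jump' -> no (count: 0)
  'disagree' -> YES, starts with 'dis' (count: 1)
  'redo' -> no (count: 1)
  'run' -> no (count: 1)
Total with prefix 'dis': 1

1


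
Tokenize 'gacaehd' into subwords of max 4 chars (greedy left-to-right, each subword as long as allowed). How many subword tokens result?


'gacaehd' has 7 characters.
Chunking with max size 4:
  Chunk 1: 'gaca' (positions 0-3)
  Chunk 2: 'ehd' (positions 4-6)
Total chunks: ceil(7 / 4) = 2

2


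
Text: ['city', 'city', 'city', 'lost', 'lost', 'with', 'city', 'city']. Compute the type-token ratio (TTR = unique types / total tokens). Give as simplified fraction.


Tokens: 8
Unique types: ('city', 'lost', 'with') = 3
TTR = 3/8
Already in lowest terms.

3/8


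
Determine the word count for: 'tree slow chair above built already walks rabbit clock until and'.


Counting words by splitting on spaces:
  Word 1: 'tree'
  Word 2: 'slow'
  Word 3: 'chair'
  Word 4: 'above'
  Word 5: 'built'
  Word 6: 'already'
  Word 7: 'walks'
  Word 8: 'rabbit'
  Word 9: 'clock'
  Word 10: 'until'
  Word 11: 'and'
Total words: 11

11


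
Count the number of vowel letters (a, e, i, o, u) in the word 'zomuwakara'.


Scanning each character of 'zomuwakara':
  Position 1: 'z' -> consonant (running count: 0)
  Position 2: 'o' -> vowel (running count: 1)
  Position 3: 'm' -> consonant (running count: 1)
  Position 4: 'u' -> vowel (running count: 2)
  Position 5: 'w' -> consonant (running count: 2)
  Position 6: 'a' -> vowel (running count: 3)
  Position 7: 'k' -> consonant (running count: 3)
  Position 8: 'a' -> vowel (running count: 4)
  Position 9: 'r' -> consonant (running count: 4)
  Position 10: 'a' -> vowel (running count: 5)
Total vowels: 5

5


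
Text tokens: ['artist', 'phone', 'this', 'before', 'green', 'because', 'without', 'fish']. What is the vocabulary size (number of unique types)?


Listing all tokens and tracking unique types:
  Token 1: 'artist' -> NEW (unique so far: 1)
  Token 2: 'phone' -> NEW (unique so far: 2)
  Token 3: 'this' -> NEW (unique so far: 3)
  Token 4: 'before' -> NEW (unique so far: 4)
  Token 5: 'green' -> NEW (unique so far: 5)
  Token 6: 'because' -> NEW (unique so far: 6)
  Token 7: 'without' -> NEW (unique so far: 7)
  Token 8: 'fish' -> NEW (unique so far: 8)
Unique types: ('artist', 'because', 'before', 'fish', 'green', 'phone', 'this', 'without')
Vocabulary size: 8

8


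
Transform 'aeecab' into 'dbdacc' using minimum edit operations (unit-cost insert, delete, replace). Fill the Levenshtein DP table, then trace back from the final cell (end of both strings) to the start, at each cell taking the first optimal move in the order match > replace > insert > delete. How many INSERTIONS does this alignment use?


Edit distance = 6. Backtracking from cell (6, 6) with preference match > replace > insert > delete,
then listing the resulting alignment 'aeecab' -> 'dbdacc' left to right:
  Step 1: replace a->d
  Step 2: replace e->b
  Step 3: replace e->d
  Step 4: replace c->a
  Step 5: replace a->c
  Step 6: replace b->c
Total insertions: 0

0


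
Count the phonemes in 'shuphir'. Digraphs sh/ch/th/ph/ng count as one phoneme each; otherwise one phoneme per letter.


Parsing 'shuphir' greedily, digraphs first:
  'sh' -> digraph (1 consonant phoneme) (phonemes so far: 1)
  'u' -> vowel phoneme (phonemes so far: 2)
  'ph' -> digraph (1 consonant phoneme) (phonemes so far: 3)
  'i' -> vowel phoneme (phonemes so far: 4)
  'r' -> consonant phoneme (phonemes so far: 5)
Total phonemes: 5

5


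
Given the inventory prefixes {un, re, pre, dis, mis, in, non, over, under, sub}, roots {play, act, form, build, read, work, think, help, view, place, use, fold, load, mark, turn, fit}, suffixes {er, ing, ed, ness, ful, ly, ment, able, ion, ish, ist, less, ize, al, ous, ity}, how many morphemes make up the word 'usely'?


Segmenting 'usely' against the inventory:
  'use' -> root (morpheme 1)
  'ly' -> suffix (morpheme 2)
Total morphemes: 2

2


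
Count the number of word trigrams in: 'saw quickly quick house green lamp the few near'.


Word trigrams from [9] words:
  Trigram 1: (saw quickly quick)
  Trigram 2: (quickly quick house)
  Trigram 3: (quick house green)
  Trigram 4: (house green lamp)
  Trigram 5: (green lamp the)
  Trigram 6: (lamp the few)
  Trigram 7: (the few near)
Total word trigrams: 9 - 2 = 7

7


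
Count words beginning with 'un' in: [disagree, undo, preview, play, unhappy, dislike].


Checking each word for prefix 'un':
  'disagree' -> no (count: 0)
  'undo' -> YES, starts with 'un' (count: 1)
  'preview' -> no (count: 1)
  'play' -> no (count: 1)
  'unhappy' -> YES, starts with 'un' (count: 2)
  'dislike' -> no (count: 2)
Total with prefix 'un': 2

2


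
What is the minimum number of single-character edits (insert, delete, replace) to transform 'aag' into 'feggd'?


Building DP table for s1='aag' (len 3) and s2='feggd' (len 5):
       f  e  g  g  d
    0  1  2  3  4  5
  a 1  1  2  3  4  5
  a 2  2  2  3  4  5
  g 3  3  3  2  3  4
Edit distance = dp[3][5] = 4

4


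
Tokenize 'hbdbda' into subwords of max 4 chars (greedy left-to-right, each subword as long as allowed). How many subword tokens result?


'hbdbda' has 6 characters.
Chunking with max size 4:
  Chunk 1: 'hbdb' (positions 0-3)
  Chunk 2: 'da' (positions 4-5)
Total chunks: ceil(6 / 4) = 2

2


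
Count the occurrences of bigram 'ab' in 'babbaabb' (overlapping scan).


Scanning 'babbaabb' for bigram 'ab':
  Position 0: 'ba' -> no
  Position 1: 'ab' -> MATCH
  Position 2: 'bb' -> no
  Position 3: 'ba' -> no
  Position 4: 'aa' -> no
  Position 5: 'ab' -> MATCH
  Position 6: 'bb' -> no
Total matches: 2

2


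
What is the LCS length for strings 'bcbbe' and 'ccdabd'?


DP table for LCS of 'bcbbe' and 'ccdabd':
       c  c  d  a  b  d
    0  0  0  0  0  0  0
  b 0  0  0  0  0  1  1
  c 0  1  1  1  1  1  1
  b 0  1  1  1  1  2  2
  b 0  1  1  1  1  2  2
  e 0  1  1  1  1  2  2
LCS: 'cb'
LCS length = 2

2


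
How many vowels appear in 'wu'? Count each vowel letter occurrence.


Scanning each character of 'wu':
  Position 1: 'w' -> consonant (running count: 0)
  Position 2: 'u' -> vowel (running count: 1)
Total vowels: 1

1


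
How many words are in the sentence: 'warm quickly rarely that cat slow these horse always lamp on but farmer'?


Counting words by splitting on spaces:
  Word 1: 'warm'
  Word 2: 'quickly'
  Word 3: 'rarely'
  Word 4: 'that'
  Word 5: 'cat'
  Word 6: 'slow'
  Word 7: 'these'
  Word 8: 'horse'
  Word 9: 'always'
  Word 10: 'lamp'
  Word 11: 'on'
  Word 12: 'but'
  Word 13: 'farmer'
Total words: 13

13


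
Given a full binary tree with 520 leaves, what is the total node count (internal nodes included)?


Leaf nodes (terminals): 520
Internal nodes = n - 1 = 520 - 1 = 519
Total = leaves + internal = 520 + 519 = 1039

1039


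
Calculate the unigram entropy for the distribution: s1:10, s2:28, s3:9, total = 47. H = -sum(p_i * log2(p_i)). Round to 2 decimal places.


Computing entropy H = -sum(p_i * log2(p_i)):
  s1: p = 10/47 = 0.2128, -p*log2(p) = 0.4750
  s2: p = 28/47 = 0.5957, -p*log2(p) = 0.4452
  s3: p = 9/47 = 0.1915, -p*log2(p) = 0.4566
H = sum of terms = 1.3768
Rounded to 2 decimals: 1.38

1.38


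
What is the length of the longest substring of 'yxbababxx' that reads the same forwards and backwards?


Scanning 'yxbababxx' for palindromic substrings.
Substring at positions 1-7: 'xbababx'.
Check: reverse('xbababx') = 'xbababx' -> palindrome confirmed.
Neighbouring characters ('y' / 'x') break symmetry, so it cannot extend further.
No longer palindromic substring exists; longest length = 7

7


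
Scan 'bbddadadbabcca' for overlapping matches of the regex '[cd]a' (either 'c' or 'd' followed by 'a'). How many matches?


Pattern: [cd]a means either 'c' or 'd' followed by 'a'.
Scanning 'bbddadadbabcca' position-by-position:
  Pos 0: window 'bb' -> no
  Pos 1: window 'bd' -> no
  Pos 2: window 'dd' -> no
  Pos 3: window 'da' -> MATCH
  Pos 4: window 'ad' -> no
  Pos 5: window 'da' -> MATCH
  Pos 6: window 'ad' -> no
  Pos 7: window 'db' -> no
  Pos 8: window 'ba' -> no
  Pos 9: window 'ab' -> no
  Pos 10: window 'bc' -> no
  Pos 11: window 'cc' -> no
  Pos 12: window 'ca' -> MATCH
  Pos 13: window 'a' -> no
Total matches: 3

3


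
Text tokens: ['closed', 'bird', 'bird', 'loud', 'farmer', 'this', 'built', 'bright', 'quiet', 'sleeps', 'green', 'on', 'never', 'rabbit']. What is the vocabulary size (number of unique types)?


Listing all tokens and tracking unique types:
  Token 1: 'closed' -> NEW (unique so far: 1)
  Token 2: 'bird' -> NEW (unique so far: 2)
  Token 3: 'bird' -> duplicate (unique so far: 2)
  Token 4: 'loud' -> NEW (unique so far: 3)
  Token 5: 'farmer' -> NEW (unique so far: 4)
  Token 6: 'this' -> NEW (unique so far: 5)
  Token 7: 'built' -> NEW (unique so far: 6)
  Token 8: 'bright' -> NEW (unique so far: 7)
  Token 9: 'quiet' -> NEW (unique so far: 8)
  Token 10: 'sleeps' -> NEW (unique so far: 9)
  Token 11: 'green' -> NEW (unique so far: 10)
  Token 12: 'on' -> NEW (unique so far: 11)
  Token 13: 'never' -> NEW (unique so far: 12)
  Token 14: 'rabbit' -> NEW (unique so far: 13)
Unique types: ('bird', 'bright', 'built', 'closed', 'farmer', 'green', 'loud', 'never', 'on', 'quiet', 'rabbit', 'sleeps', 'this')
Vocabulary size: 13

13


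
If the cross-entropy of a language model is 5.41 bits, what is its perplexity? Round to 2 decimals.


Perplexity formula: PP = 2^H
H = 5.41
PP = 2^5.41
Decompose: 2^5.41 = 2^5 * 2^0.41
2^5 = 32, 2^0.41 ~ 1.3286858
PP ~ 32 * 1.3286858 = 42.5179456
Rounded to 2 decimals: 42.52

42.52


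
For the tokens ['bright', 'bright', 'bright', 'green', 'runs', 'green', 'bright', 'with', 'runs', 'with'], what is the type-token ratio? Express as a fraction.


Tokens: 10
Unique types: ('bright', 'green', 'runs', 'with') = 4
TTR = 4/10
Simplify: divide both by 2 -> 2/5
TTR = 2/5

2/5


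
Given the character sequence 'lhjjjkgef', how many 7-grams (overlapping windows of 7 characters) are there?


String 'lhjjjkgef' has length L = 9.
Number of overlapping n-grams = L - n + 1
Substituting: 9 - 7 + 1 = 3

3


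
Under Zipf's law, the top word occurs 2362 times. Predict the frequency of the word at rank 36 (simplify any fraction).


Zipf's law: freq(rank) = f1 / rank
f1 = 2362, rank = 36
freq = 2362 / 36
GCD(2362, 36) = 2
Simplified: 1181/18

1181/18


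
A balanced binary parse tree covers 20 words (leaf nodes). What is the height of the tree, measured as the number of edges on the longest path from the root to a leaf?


In a balanced binary tree with n leaves the deepest leaf is ceil(log2(n)) edges below the root.
log2(20) = 4.3219
ceil(4.3219) = 5
height (edges) = 5

5


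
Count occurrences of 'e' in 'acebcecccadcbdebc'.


Scanning 'acebcecccadcbdebc' for 'e':
  Position 2: 'e' -> MATCH (count: 1)
  Position 5: 'e' -> MATCH (count: 2)
  Position 14: 'e' -> MATCH (count: 3)
Total occurrences of 'e': 3

3


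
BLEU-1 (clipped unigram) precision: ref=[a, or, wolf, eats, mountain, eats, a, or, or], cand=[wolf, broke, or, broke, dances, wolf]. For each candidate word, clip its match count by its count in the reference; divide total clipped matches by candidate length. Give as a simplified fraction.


Reference word counts: {'a': 2, 'eats': 2, 'mountain': 1, 'or': 3, 'wolf': 1}
Checking each candidate word (with clipping):
  'wolf' -> in reference (ref count 1, used 1/1) -> match (matches: 1)
  'broke' -> not in reference -> no match (matches: 1)
  'or' -> in reference (ref count 3, used 1/3) -> match (matches: 2)
  'broke' -> not in reference -> no match (matches: 2)
  'dances' -> not in reference -> no match (matches: 2)
  'wolf' -> ref count 1 already used up (1/1) -> clipped, no match (matches: 2)
Clipped matches: 2, Candidate length: 6
Precision = 2/6 = 1/3

1/3


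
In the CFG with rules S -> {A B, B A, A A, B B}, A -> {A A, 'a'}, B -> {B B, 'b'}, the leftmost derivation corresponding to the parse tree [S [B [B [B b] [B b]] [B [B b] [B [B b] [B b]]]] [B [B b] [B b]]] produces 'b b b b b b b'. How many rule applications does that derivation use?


Every bracketed nonterminal node [X ...] in the tree is produced by exactly one rule application.
Reading the tree off as a leftmost derivation:
  Step 1: S  =>  B B   (applied S -> B B)
  Step 2: B B  =>  B B B   (applied B -> B B)
  Step 3: B B B  =>  B B B B   (applied B -> B B)
  Step 4: B B B B  =>  b B B B   (applied B -> b)
  Step 5: b B B B  =>  b b B B   (applied B -> b)
  Step 6: b b B B  =>  b b B B B   (applied B -> B B)
  Step 7: b b B B B  =>  b b b B B   (applied B -> b)
  Step 8: b b b B B  =>  b b b B B B   (applied B -> B B)
  Step 9: b b b B B B  =>  b b b b B B   (applied B -> b)
  Step 10: b b b b B B  =>  b b b b b B   (applied B -> b)
  Step 11: b b b b b B  =>  b b b b b B B   (applied B -> B B)
  Step 12: b b b b b B B  =>  b b b b b b B   (applied B -> b)
  Step 13: b b b b b b B  =>  b b b b b b b   (applied B -> b)
Final yield: b b b b b b b
Total rewrite steps: 13

13


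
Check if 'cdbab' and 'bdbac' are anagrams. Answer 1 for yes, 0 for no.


Sort characters of 'cdbab': 'abbcd'
Sort characters of 'bdbac': 'abbcd'
Sorted forms match -> they ARE anagrams
Result: 1

1


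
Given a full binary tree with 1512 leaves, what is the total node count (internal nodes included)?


Leaf nodes (terminals): 1512
Internal nodes = n - 1 = 1512 - 1 = 1511
Total = leaves + internal = 1512 + 1511 = 3023

3023


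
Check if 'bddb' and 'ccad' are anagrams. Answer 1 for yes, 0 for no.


Sort characters of 'bddb': 'bbdd'
Sort characters of 'ccad': 'accd'
Sorted forms differ -> they are NOT anagrams
Result: 0

0


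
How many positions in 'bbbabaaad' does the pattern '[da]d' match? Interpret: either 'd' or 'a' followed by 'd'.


Pattern: [da]d means either 'd' or 'a' followed by 'd'.
Scanning 'bbbabaaad' position-by-position:
  Pos 0: window 'bb' -> no
  Pos 1: window 'bb' -> no
  Pos 2: window 'ba' -> no
  Pos 3: window 'ab' -> no
  Pos 4: window 'ba' -> no
  Pos 5: window 'aa' -> no
  Pos 6: window 'aa' -> no
  Pos 7: window 'ad' -> MATCH
  Pos 8: window 'd' -> no
Total matches: 1

1


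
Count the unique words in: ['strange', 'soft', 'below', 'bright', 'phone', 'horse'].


Listing all tokens and tracking unique types:
  Token 1: 'strange' -> NEW (unique so far: 1)
  Token 2: 'soft' -> NEW (unique so far: 2)
  Token 3: 'below' -> NEW (unique so far: 3)
  Token 4: 'bright' -> NEW (unique so far: 4)
  Token 5: 'phone' -> NEW (unique so far: 5)
  Token 6: 'horse' -> NEW (unique so far: 6)
Unique types: ('below', 'bright', 'horse', 'phone', 'soft', 'strange')
Vocabulary size: 6

6


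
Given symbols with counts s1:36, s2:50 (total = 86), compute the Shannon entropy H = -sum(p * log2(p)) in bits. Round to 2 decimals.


Computing entropy H = -sum(p_i * log2(p_i)):
  s1: p = 36/86 = 0.4186, -p*log2(p) = 0.5259
  s2: p = 50/86 = 0.5814, -p*log2(p) = 0.4549
H = sum of terms = 0.9808
Rounded to 2 decimals: 0.98

0.98


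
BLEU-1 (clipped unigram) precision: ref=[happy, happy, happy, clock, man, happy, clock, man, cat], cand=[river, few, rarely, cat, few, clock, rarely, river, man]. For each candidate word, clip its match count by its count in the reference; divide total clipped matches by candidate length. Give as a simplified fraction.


Reference word counts: {'cat': 1, 'clock': 2, 'happy': 4, 'man': 2}
Checking each candidate word (with clipping):
  'river' -> not in reference -> no match (matches: 0)
  'few' -> not in reference -> no match (matches: 0)
  'rarely' -> not in reference -> no match (matches: 0)
  'cat' -> in reference (ref count 1, used 1/1) -> match (matches: 1)
  'few' -> not in reference -> no match (matches: 1)
  'clock' -> in reference (ref count 2, used 1/2) -> match (matches: 2)
  'rarely' -> not in reference -> no match (matches: 2)
  'river' -> not in reference -> no match (matches: 2)
  'man' -> in reference (ref count 2, used 1/2) -> match (matches: 3)
Clipped matches: 3, Candidate length: 9
Precision = 3/9 = 1/3

1/3


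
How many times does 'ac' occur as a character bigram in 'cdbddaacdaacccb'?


Scanning 'cdbddaacdaacccb' for bigram 'ac':
  Position 0: 'cd' -> no
  Position 1: 'db' -> no
  Position 2: 'bd' -> no
  Position 3: 'dd' -> no
  Position 4: 'da' -> no
  Position 5: 'aa' -> no
  Position 6: 'ac' -> MATCH
  Position 7: 'cd' -> no
  Position 8: 'da' -> no
  Position 9: 'aa' -> no
  Position 10: 'ac' -> MATCH
  Position 11: 'cc' -> no
  Position 12: 'cc' -> no
  Position 13: 'cb' -> no
Total matches: 2

2


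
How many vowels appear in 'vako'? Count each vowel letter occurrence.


Scanning each character of 'vako':
  Position 1: 'v' -> consonant (running count: 0)
  Position 2: 'a' -> vowel (running count: 1)
  Position 3: 'k' -> consonant (running count: 1)
  Position 4: 'o' -> vowel (running count: 2)
Total vowels: 2

2


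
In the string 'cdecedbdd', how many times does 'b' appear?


Scanning 'cdecedbdd' for 'b':
  Position 6: 'b' -> MATCH (count: 1)
Total occurrences of 'b': 1

1


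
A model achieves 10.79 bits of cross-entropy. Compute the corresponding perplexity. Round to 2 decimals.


Perplexity formula: PP = 2^H
H = 10.79
PP = 2^10.79
Decompose: 2^10.79 = 2^10 * 2^0.79
2^10 = 1024, 2^0.79 ~ 1.7290745
PP ~ 1024 * 1.7290745 = 1770.5722880
Rounded to 2 decimals: 1770.57

1770.57


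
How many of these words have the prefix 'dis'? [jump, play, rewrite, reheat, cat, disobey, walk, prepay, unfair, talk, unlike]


Checking each word for prefix 'dis':
  'jump' -> no (count: 0)
  'play' -> no (count: 0)
  'rewrite' -> no (count: 0)
  'reheat' -> no (count: 0)
  'cat' -> no (count: 0)
  'disobey' -> YES, starts with 'dis' (count: 1)
  'walk' -> no (count: 1)
  'prepay' -> no (count: 1)
  'unfair' -> no (count: 1)
  'talk' -> no (count: 1)
  'unlike' -> no (count: 1)
Total with prefix 'dis': 1

1


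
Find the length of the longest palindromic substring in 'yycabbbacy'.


Scanning 'yycabbbacy' for palindromic substrings.
Substring at positions 1-9: 'ycabbbacy'.
Check: reverse('ycabbbacy') = 'ycabbbacy' -> palindrome confirmed.
Neighbouring characters ('y' / '-') break symmetry, so it cannot extend further.
No longer palindromic substring exists; longest length = 9

9


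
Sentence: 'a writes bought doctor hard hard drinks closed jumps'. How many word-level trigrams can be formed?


Word trigrams from [9] words:
  Trigram 1: (a writes bought)
  Trigram 2: (writes bought doctor)
  Trigram 3: (bought doctor hard)
  Trigram 4: (doctor hard hard)
  Trigram 5: (hard hard drinks)
  Trigram 6: (hard drinks closed)
  Trigram 7: (drinks closed jumps)
Total word trigrams: 9 - 2 = 7

7


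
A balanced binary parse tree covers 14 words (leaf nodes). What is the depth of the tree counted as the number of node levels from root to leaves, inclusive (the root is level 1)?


In a balanced binary tree with n leaves the deepest leaf is ceil(log2(n)) edges below the root,
so counting node levels inclusive of root and leaves gives ceil(log2(n)) + 1 levels.
log2(14) = 3.8074
ceil(3.8074) = 4
levels = 4 + 1 = 5

5


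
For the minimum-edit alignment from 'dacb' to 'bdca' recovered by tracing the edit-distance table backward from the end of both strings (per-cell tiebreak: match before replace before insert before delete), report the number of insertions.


Edit distance = 3. Backtracking from cell (4, 4) with preference match > replace > insert > delete,
then listing the resulting alignment 'dacb' -> 'bdca' left to right:
  Step 1: replace d->b
  Step 2: replace a->d
  Step 3: keep 'c'
  Step 4: replace b->a
Total insertions: 0

0


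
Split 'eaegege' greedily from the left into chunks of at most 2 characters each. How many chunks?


'eaegege' has 7 characters.
Chunking with max size 2:
  Chunk 1: 'ea' (positions 0-1)
  Chunk 2: 'eg' (positions 2-3)
  Chunk 3: 'eg' (positions 4-5)
  Chunk 4: 'e' (positions 6-6)
Total chunks: ceil(7 / 2) = 4

4


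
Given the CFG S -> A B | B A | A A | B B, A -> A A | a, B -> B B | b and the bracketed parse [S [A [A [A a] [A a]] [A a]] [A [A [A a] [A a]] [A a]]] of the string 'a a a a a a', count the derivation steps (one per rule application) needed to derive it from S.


Every bracketed nonterminal node [X ...] in the tree is produced by exactly one rule application.
Reading the tree off as a leftmost derivation:
  Step 1: S  =>  A A   (applied S -> A A)
  Step 2: A A  =>  A A A   (applied A -> A A)
  Step 3: A A A  =>  A A A A   (applied A -> A A)
  Step 4: A A A A  =>  a A A A   (applied A -> a)
  Step 5: a A A A  =>  a a A A   (applied A -> a)
  Step 6: a a A A  =>  a a a A   (applied A -> a)
  Step 7: a a a A  =>  a a a A A   (applied A -> A A)
  Step 8: a a a A A  =>  a a a A A A   (applied A -> A A)
  Step 9: a a a A A A  =>  a a a a A A   (applied A -> a)
  Step 10: a a a a A A  =>  a a a a a A   (applied A -> a)
  Step 11: a a a a a A  =>  a a a a a a   (applied A -> a)
Final yield: a a a a a a
Total rewrite steps: 11

11


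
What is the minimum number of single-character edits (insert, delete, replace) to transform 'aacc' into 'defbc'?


Building DP table for s1='aacc' (len 4) and s2='defbc' (len 5):
       d  e  f  b  c
    0  1  2  3  4  5
  a 1  1  2  3  4  5
  a 2  2  2  3  4  5
  c 3  3  3  3  4  4
  c 4  4  4  4  4  4
Edit distance = dp[4][5] = 4

4


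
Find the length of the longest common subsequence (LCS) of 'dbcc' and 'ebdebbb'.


DP table for LCS of 'dbcc' and 'ebdebbb':
       e  b  d  e  b  b  b
    0  0  0  0  0  0  0  0
  d 0  0  0  1  1  1  1  1
  b 0  0  1  1  1  2  2  2
  c 0  0  1  1  1  2  2  2
  c 0  0  1  1  1  2  2  2
LCS: 'db'
LCS length = 2

2
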